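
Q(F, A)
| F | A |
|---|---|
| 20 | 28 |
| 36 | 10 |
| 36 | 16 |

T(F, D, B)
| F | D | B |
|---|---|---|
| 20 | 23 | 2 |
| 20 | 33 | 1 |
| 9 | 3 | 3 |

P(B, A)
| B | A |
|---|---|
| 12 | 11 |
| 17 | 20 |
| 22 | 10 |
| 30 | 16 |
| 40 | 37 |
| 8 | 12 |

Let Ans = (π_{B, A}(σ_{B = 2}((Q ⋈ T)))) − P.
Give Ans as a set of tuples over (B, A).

{(2, 28)}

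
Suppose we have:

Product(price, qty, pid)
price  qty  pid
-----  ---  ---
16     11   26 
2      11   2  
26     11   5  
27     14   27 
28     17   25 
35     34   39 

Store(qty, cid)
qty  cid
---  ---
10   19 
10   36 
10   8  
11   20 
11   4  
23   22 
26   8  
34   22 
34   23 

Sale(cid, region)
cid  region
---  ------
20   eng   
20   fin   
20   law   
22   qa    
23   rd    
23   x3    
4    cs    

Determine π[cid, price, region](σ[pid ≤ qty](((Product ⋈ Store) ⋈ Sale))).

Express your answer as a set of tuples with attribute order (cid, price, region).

{(20, 2, eng), (20, 2, fin), (20, 2, law), (20, 26, eng), (20, 26, fin), (20, 26, law), (4, 2, cs), (4, 26, cs)}

Natural join on qty: {(16, 11, 26, 20), (16, 11, 26, 4), (2, 11, 2, 20), (2, 11, 2, 4), (26, 11, 5, 20), (26, 11, 5, 4), (35, 34, 39, 22), (35, 34, 39, 23)}
Natural join on cid: {(16, 11, 26, 20, eng), (16, 11, 26, 20, fin), (16, 11, 26, 20, law), (16, 11, 26, 4, cs), (2, 11, 2, 20, eng), (2, 11, 2, 20, fin), (2, 11, 2, 20, law), (2, 11, 2, 4, cs), (26, 11, 5, 20, eng), (26, 11, 5, 20, fin), (26, 11, 5, 20, law), (26, 11, 5, 4, cs), (35, 34, 39, 22, qa), (35, 34, 39, 23, rd), (35, 34, 39, 23, x3)}
Selection pid ≤ qty: {(2, 11, 2, 20, eng), (2, 11, 2, 20, fin), (2, 11, 2, 20, law), (2, 11, 2, 4, cs), (26, 11, 5, 20, eng), (26, 11, 5, 20, fin), (26, 11, 5, 20, law), (26, 11, 5, 4, cs)}
Projecting to cid, price, region: {(20, 2, eng), (20, 2, fin), (20, 2, law), (20, 26, eng), (20, 26, fin), (20, 26, law), (4, 2, cs), (4, 26, cs)}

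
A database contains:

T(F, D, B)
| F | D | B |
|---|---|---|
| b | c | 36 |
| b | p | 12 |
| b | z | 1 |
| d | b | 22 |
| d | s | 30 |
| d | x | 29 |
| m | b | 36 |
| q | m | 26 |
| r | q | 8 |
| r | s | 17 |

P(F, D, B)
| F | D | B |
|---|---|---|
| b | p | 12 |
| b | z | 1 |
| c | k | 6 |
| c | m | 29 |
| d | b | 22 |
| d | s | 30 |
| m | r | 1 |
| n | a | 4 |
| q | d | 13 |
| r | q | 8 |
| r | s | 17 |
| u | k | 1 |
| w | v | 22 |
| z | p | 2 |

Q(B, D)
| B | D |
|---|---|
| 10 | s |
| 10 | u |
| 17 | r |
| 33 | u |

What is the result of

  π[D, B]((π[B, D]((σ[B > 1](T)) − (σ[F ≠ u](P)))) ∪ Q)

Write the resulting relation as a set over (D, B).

{(b, 36), (c, 36), (m, 26), (r, 17), (s, 10), (u, 10), (u, 33), (x, 29)}

Filtering on B > 1 leaves {(b, c, 36), (b, p, 12), (d, b, 22), (d, s, 30), (d, x, 29), (m, b, 36), (q, m, 26), (r, q, 8), (r, s, 17)}.
Filtering on F ≠ u leaves {(b, p, 12), (b, z, 1), (c, k, 6), (c, m, 29), (d, b, 22), (d, s, 30), (m, r, 1), (n, a, 4), (q, d, 13), (r, q, 8), (r, s, 17), (w, v, 22), (z, p, 2)}.
Taking the difference: {(b, c, 36), (d, x, 29), (m, b, 36), (q, m, 26)}
Projecting to B, D: {(26, m), (29, x), (36, b), (36, c)}
Taking the union: {(10, s), (10, u), (17, r), (26, m), (29, x), (33, u), (36, b), (36, c)}
Projecting to D, B: {(b, 36), (c, 36), (m, 26), (r, 17), (s, 10), (u, 10), (u, 33), (x, 29)}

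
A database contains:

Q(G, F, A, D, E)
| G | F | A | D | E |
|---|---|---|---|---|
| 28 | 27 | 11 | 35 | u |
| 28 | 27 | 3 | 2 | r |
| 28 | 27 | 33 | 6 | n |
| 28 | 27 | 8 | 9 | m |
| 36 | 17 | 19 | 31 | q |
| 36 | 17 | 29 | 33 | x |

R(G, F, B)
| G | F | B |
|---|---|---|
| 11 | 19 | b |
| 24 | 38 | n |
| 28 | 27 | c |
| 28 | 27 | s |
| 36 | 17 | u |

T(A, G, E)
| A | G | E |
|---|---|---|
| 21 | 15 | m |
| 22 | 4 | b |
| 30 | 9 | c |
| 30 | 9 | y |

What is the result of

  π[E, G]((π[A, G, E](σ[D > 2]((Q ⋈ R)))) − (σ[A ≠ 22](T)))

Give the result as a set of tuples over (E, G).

Q ⋈ R (natural join on G, F): {(28, 27, 11, 35, u, c), (28, 27, 11, 35, u, s), (28, 27, 3, 2, r, c), (28, 27, 3, 2, r, s), (28, 27, 33, 6, n, c), (28, 27, 33, 6, n, s), (28, 27, 8, 9, m, c), (28, 27, 8, 9, m, s), (36, 17, 19, 31, q, u), (36, 17, 29, 33, x, u)}
Selection D > 2: {(28, 27, 11, 35, u, c), (28, 27, 11, 35, u, s), (28, 27, 33, 6, n, c), (28, 27, 33, 6, n, s), (28, 27, 8, 9, m, c), (28, 27, 8, 9, m, s), (36, 17, 19, 31, q, u), (36, 17, 29, 33, x, u)}
Keep only column(s) A, G, E (3 duplicate(s) eliminated): {(11, 28, u), (19, 36, q), (29, 36, x), (33, 28, n), (8, 28, m)}
Selection A ≠ 22: {(21, 15, m), (30, 9, c), (30, 9, y)}
Taking the difference: {(11, 28, u), (19, 36, q), (29, 36, x), (33, 28, n), (8, 28, m)}
Keep only column(s) E, G: {(m, 28), (n, 28), (q, 36), (u, 28), (x, 36)}

{(m, 28), (n, 28), (q, 36), (u, 28), (x, 36)}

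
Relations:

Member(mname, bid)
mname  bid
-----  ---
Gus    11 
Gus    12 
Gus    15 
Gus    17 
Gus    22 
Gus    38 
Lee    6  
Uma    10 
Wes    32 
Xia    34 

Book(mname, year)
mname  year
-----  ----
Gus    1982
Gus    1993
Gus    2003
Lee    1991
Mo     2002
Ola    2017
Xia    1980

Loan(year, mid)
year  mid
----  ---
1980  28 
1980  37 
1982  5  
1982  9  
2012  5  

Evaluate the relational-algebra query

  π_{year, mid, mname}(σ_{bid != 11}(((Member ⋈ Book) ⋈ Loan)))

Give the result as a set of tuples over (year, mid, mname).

{(1980, 28, Xia), (1980, 37, Xia), (1982, 5, Gus), (1982, 9, Gus)}

Joining Member and Book on mname yields {(Gus, 11, 1982), (Gus, 11, 1993), (Gus, 11, 2003), (Gus, 12, 1982), (Gus, 12, 1993), (Gus, 12, 2003), (Gus, 15, 1982), (Gus, 15, 1993), (Gus, 15, 2003), (Gus, 17, 1982), (Gus, 17, 1993), (Gus, 17, 2003), (Gus, 22, 1982), (Gus, 22, 1993), (Gus, 22, 2003), (Gus, 38, 1982), (Gus, 38, 1993), (Gus, 38, 2003), (Lee, 6, 1991), (Xia, 34, 1980)}.
Joining (Member ⋈ Book) and Loan on year yields {(Gus, 11, 1982, 5), (Gus, 11, 1982, 9), (Gus, 12, 1982, 5), (Gus, 12, 1982, 9), (Gus, 15, 1982, 5), (Gus, 15, 1982, 9), (Gus, 17, 1982, 5), (Gus, 17, 1982, 9), (Gus, 22, 1982, 5), (Gus, 22, 1982, 9), (Gus, 38, 1982, 5), (Gus, 38, 1982, 9), (Xia, 34, 1980, 28), (Xia, 34, 1980, 37)}.
σ[bid != 11]: keep tuples satisfying bid != 11 → {(Gus, 12, 1982, 5), (Gus, 12, 1982, 9), (Gus, 15, 1982, 5), (Gus, 15, 1982, 9), (Gus, 17, 1982, 5), (Gus, 17, 1982, 9), (Gus, 22, 1982, 5), (Gus, 22, 1982, 9), (Gus, 38, 1982, 5), (Gus, 38, 1982, 9), (Xia, 34, 1980, 28), (Xia, 34, 1980, 37)}
Projecting to year, mid, mname (8 duplicate(s) eliminated): {(1980, 28, Xia), (1980, 37, Xia), (1982, 5, Gus), (1982, 9, Gus)}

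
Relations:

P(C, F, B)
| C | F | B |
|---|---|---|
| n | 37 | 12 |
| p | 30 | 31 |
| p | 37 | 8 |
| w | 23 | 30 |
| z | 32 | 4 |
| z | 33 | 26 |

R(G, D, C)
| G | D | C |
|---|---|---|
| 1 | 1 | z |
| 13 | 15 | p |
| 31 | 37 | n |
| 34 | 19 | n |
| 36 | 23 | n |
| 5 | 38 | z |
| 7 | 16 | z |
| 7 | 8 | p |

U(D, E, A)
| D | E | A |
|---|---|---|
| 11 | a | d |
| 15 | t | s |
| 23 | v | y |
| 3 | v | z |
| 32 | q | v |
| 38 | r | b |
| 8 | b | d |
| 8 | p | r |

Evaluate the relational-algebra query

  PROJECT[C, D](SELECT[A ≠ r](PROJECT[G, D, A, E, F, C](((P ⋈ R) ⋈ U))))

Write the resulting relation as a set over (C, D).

Natural join on C: {(n, 37, 12, 31, 37), (n, 37, 12, 34, 19), (n, 37, 12, 36, 23), (p, 30, 31, 13, 15), (p, 30, 31, 7, 8), (p, 37, 8, 13, 15), (p, 37, 8, 7, 8), (z, 32, 4, 1, 1), (z, 32, 4, 5, 38), (z, 32, 4, 7, 16), (z, 33, 26, 1, 1), (z, 33, 26, 5, 38), (z, 33, 26, 7, 16)}
Natural join on D: {(n, 37, 12, 36, 23, v, y), (p, 30, 31, 13, 15, t, s), (p, 30, 31, 7, 8, b, d), (p, 30, 31, 7, 8, p, r), (p, 37, 8, 13, 15, t, s), (p, 37, 8, 7, 8, b, d), (p, 37, 8, 7, 8, p, r), (z, 32, 4, 5, 38, r, b), (z, 33, 26, 5, 38, r, b)}
π_{G, D, A, E, F, C} gives {(13, 15, s, t, 30, p), (13, 15, s, t, 37, p), (36, 23, y, v, 37, n), (5, 38, b, r, 32, z), (5, 38, b, r, 33, z), (7, 8, d, b, 30, p), (7, 8, d, b, 37, p), (7, 8, r, p, 30, p), (7, 8, r, p, 37, p)}.
Apply σ_{A ≠ r}; surviving tuples: {(13, 15, s, t, 30, p), (13, 15, s, t, 37, p), (36, 23, y, v, 37, n), (5, 38, b, r, 32, z), (5, 38, b, r, 33, z), (7, 8, d, b, 30, p), (7, 8, d, b, 37, p)}
π_{C, D} gives {(n, 23), (p, 15), (p, 8), (z, 38)} (3 duplicate(s) eliminated).

{(n, 23), (p, 15), (p, 8), (z, 38)}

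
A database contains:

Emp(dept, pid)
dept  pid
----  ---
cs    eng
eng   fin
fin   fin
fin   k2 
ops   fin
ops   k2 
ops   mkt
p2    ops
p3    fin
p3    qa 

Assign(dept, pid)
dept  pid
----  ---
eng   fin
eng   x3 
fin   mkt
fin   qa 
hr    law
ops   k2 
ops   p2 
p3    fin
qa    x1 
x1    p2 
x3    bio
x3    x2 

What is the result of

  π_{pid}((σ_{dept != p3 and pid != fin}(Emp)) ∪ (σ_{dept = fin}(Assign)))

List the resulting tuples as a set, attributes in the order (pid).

σ[dept != p3 and pid != fin]: keep tuples satisfying dept != p3 and pid != fin → {(cs, eng), (fin, k2), (ops, k2), (ops, mkt), (p2, ops)}
σ[dept = fin]: keep tuples satisfying dept = fin → {(fin, mkt), (fin, qa)}
Union: {(cs, eng), (fin, k2), (ops, k2), (ops, mkt), (p2, ops)} with {(fin, mkt), (fin, qa)} → {(cs, eng), (fin, k2), (fin, mkt), (fin, qa), (ops, k2), (ops, mkt), (p2, ops)}
π[pid]: project onto (pid) (2 duplicate(s) eliminated) → {eng, k2, mkt, ops, qa}

{eng, k2, mkt, ops, qa}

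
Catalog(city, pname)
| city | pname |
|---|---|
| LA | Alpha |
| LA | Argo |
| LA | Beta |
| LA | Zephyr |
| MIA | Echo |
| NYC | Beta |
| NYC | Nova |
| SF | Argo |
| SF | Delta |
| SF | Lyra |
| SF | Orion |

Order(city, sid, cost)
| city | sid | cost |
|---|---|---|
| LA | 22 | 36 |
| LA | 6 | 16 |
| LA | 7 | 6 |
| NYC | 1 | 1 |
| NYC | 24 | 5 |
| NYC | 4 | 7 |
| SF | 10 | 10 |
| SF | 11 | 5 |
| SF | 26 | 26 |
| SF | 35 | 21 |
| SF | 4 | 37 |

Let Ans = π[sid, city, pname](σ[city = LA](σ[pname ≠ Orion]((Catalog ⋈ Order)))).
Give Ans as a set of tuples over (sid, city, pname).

Joining Catalog and Order on city yields {(LA, Alpha, 22, 36), (LA, Alpha, 6, 16), (LA, Alpha, 7, 6), (LA, Argo, 22, 36), (LA, Argo, 6, 16), (LA, Argo, 7, 6), (LA, Beta, 22, 36), (LA, Beta, 6, 16), (LA, Beta, 7, 6), (LA, Zephyr, 22, 36), (LA, Zephyr, 6, 16), (LA, Zephyr, 7, 6), (NYC, Beta, 1, 1), (NYC, Beta, 24, 5), (NYC, Beta, 4, 7), (NYC, Nova, 1, 1), (NYC, Nova, 24, 5), (NYC, Nova, 4, 7), (SF, Argo, 10, 10), (SF, Argo, 11, 5), (SF, Argo, 26, 26), (SF, Argo, 35, 21), (SF, Argo, 4, 37), (SF, Delta, 10, 10), (SF, Delta, 11, 5), (SF, Delta, 26, 26), (SF, Delta, 35, 21), (SF, Delta, 4, 37), (SF, Lyra, 10, 10), (SF, Lyra, 11, 5), (SF, Lyra, 26, 26), (SF, Lyra, 35, 21), (SF, Lyra, 4, 37), (SF, Orion, 10, 10), (SF, Orion, 11, 5), (SF, Orion, 26, 26), (SF, Orion, 35, 21), (SF, Orion, 4, 37)}.
Filtering on pname ≠ Orion leaves {(LA, Alpha, 22, 36), (LA, Alpha, 6, 16), (LA, Alpha, 7, 6), (LA, Argo, 22, 36), (LA, Argo, 6, 16), (LA, Argo, 7, 6), (LA, Beta, 22, 36), (LA, Beta, 6, 16), (LA, Beta, 7, 6), (LA, Zephyr, 22, 36), (LA, Zephyr, 6, 16), (LA, Zephyr, 7, 6), (NYC, Beta, 1, 1), (NYC, Beta, 24, 5), (NYC, Beta, 4, 7), (NYC, Nova, 1, 1), (NYC, Nova, 24, 5), (NYC, Nova, 4, 7), (SF, Argo, 10, 10), (SF, Argo, 11, 5), (SF, Argo, 26, 26), (SF, Argo, 35, 21), (SF, Argo, 4, 37), (SF, Delta, 10, 10), (SF, Delta, 11, 5), (SF, Delta, 26, 26), (SF, Delta, 35, 21), (SF, Delta, 4, 37), (SF, Lyra, 10, 10), (SF, Lyra, 11, 5), (SF, Lyra, 26, 26), (SF, Lyra, 35, 21), (SF, Lyra, 4, 37)}.
Filtering on city = LA leaves {(LA, Alpha, 22, 36), (LA, Alpha, 6, 16), (LA, Alpha, 7, 6), (LA, Argo, 22, 36), (LA, Argo, 6, 16), (LA, Argo, 7, 6), (LA, Beta, 22, 36), (LA, Beta, 6, 16), (LA, Beta, 7, 6), (LA, Zephyr, 22, 36), (LA, Zephyr, 6, 16), (LA, Zephyr, 7, 6)}.
π[sid, city, pname]: project onto (sid, city, pname) → {(22, LA, Alpha), (22, LA, Argo), (22, LA, Beta), (22, LA, Zephyr), (6, LA, Alpha), (6, LA, Argo), (6, LA, Beta), (6, LA, Zephyr), (7, LA, Alpha), (7, LA, Argo), (7, LA, Beta), (7, LA, Zephyr)}

{(22, LA, Alpha), (22, LA, Argo), (22, LA, Beta), (22, LA, Zephyr), (6, LA, Alpha), (6, LA, Argo), (6, LA, Beta), (6, LA, Zephyr), (7, LA, Alpha), (7, LA, Argo), (7, LA, Beta), (7, LA, Zephyr)}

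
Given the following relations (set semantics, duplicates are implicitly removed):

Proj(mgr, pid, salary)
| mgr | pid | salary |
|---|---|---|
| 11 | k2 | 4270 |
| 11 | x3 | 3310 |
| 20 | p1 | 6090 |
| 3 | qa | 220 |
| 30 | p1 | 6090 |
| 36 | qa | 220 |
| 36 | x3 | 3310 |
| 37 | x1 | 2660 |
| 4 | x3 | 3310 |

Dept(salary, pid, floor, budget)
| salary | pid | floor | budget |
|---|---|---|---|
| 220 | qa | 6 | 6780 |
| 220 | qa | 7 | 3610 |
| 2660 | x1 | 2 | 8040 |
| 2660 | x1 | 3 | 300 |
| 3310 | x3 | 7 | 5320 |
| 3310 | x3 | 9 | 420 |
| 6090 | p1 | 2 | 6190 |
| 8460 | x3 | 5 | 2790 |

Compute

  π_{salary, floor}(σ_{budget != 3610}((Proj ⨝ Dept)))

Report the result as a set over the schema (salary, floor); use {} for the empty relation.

{(220, 6), (2660, 2), (2660, 3), (3310, 7), (3310, 9), (6090, 2)}

Proj ⋈ Dept (natural join on pid, salary): {(11, x3, 3310, 7, 5320), (11, x3, 3310, 9, 420), (20, p1, 6090, 2, 6190), (3, qa, 220, 6, 6780), (3, qa, 220, 7, 3610), (30, p1, 6090, 2, 6190), (36, qa, 220, 6, 6780), (36, qa, 220, 7, 3610), (36, x3, 3310, 7, 5320), (36, x3, 3310, 9, 420), (37, x1, 2660, 2, 8040), (37, x1, 2660, 3, 300), (4, x3, 3310, 7, 5320), (4, x3, 3310, 9, 420)}
Selection budget != 3610: {(11, x3, 3310, 7, 5320), (11, x3, 3310, 9, 420), (20, p1, 6090, 2, 6190), (3, qa, 220, 6, 6780), (30, p1, 6090, 2, 6190), (36, qa, 220, 6, 6780), (36, x3, 3310, 7, 5320), (36, x3, 3310, 9, 420), (37, x1, 2660, 2, 8040), (37, x1, 2660, 3, 300), (4, x3, 3310, 7, 5320), (4, x3, 3310, 9, 420)}
Projecting to salary, floor (6 duplicate(s) eliminated): {(220, 6), (2660, 2), (2660, 3), (3310, 7), (3310, 9), (6090, 2)}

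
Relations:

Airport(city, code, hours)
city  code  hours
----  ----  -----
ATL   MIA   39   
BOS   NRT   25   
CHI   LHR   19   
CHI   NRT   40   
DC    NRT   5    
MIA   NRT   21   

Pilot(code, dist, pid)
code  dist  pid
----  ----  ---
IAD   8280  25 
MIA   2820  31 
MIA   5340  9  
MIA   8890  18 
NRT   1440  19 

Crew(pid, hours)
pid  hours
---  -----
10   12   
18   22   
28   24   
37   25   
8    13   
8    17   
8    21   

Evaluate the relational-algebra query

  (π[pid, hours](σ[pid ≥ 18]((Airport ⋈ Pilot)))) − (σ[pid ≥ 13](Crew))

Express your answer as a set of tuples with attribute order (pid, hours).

{(18, 39), (19, 21), (19, 25), (19, 40), (19, 5), (31, 39)}

Airport ⋈ Pilot (natural join on code): {(ATL, MIA, 39, 2820, 31), (ATL, MIA, 39, 5340, 9), (ATL, MIA, 39, 8890, 18), (BOS, NRT, 25, 1440, 19), (CHI, NRT, 40, 1440, 19), (DC, NRT, 5, 1440, 19), (MIA, NRT, 21, 1440, 19)}
Selection pid ≥ 18: {(ATL, MIA, 39, 2820, 31), (ATL, MIA, 39, 8890, 18), (BOS, NRT, 25, 1440, 19), (CHI, NRT, 40, 1440, 19), (DC, NRT, 5, 1440, 19), (MIA, NRT, 21, 1440, 19)}
Keep only column(s) pid, hours: {(18, 39), (19, 21), (19, 25), (19, 40), (19, 5), (31, 39)}
Selection pid ≥ 13: {(18, 22), (28, 24), (37, 25)}
Taking the difference: {(18, 39), (19, 21), (19, 25), (19, 40), (19, 5), (31, 39)}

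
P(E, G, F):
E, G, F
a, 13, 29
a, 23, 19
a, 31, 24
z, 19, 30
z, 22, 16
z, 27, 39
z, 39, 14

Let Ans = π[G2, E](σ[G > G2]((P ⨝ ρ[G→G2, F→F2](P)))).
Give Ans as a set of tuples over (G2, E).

{(13, a), (19, z), (22, z), (23, a), (27, z)}

ρ[G→G2, F→F2]: schema becomes (E, G2, F2); tuples unchanged.
P ⋈ ρ[G→G2, F→F2](P) (natural join on E): {(a, 13, 29, 13, 29), (a, 13, 29, 23, 19), (a, 13, 29, 31, 24), (a, 23, 19, 13, 29), (a, 23, 19, 23, 19), (a, 23, 19, 31, 24), (a, 31, 24, 13, 29), (a, 31, 24, 23, 19), (a, 31, 24, 31, 24), (z, 19, 30, 19, 30), (z, 19, 30, 22, 16), (z, 19, 30, 27, 39), (z, 19, 30, 39, 14), (z, 22, 16, 19, 30), (z, 22, 16, 22, 16), (z, 22, 16, 27, 39), (z, 22, 16, 39, 14), (z, 27, 39, 19, 30), (z, 27, 39, 22, 16), (z, 27, 39, 27, 39), (z, 27, 39, 39, 14), (z, 39, 14, 19, 30), (z, 39, 14, 22, 16), (z, 39, 14, 27, 39), (z, 39, 14, 39, 14)}
Selection G > G2: {(a, 23, 19, 13, 29), (a, 31, 24, 13, 29), (a, 31, 24, 23, 19), (z, 22, 16, 19, 30), (z, 27, 39, 19, 30), (z, 27, 39, 22, 16), (z, 39, 14, 19, 30), (z, 39, 14, 22, 16), (z, 39, 14, 27, 39)}
Projecting to G2, E (4 duplicate(s) eliminated): {(13, a), (19, z), (22, z), (23, a), (27, z)}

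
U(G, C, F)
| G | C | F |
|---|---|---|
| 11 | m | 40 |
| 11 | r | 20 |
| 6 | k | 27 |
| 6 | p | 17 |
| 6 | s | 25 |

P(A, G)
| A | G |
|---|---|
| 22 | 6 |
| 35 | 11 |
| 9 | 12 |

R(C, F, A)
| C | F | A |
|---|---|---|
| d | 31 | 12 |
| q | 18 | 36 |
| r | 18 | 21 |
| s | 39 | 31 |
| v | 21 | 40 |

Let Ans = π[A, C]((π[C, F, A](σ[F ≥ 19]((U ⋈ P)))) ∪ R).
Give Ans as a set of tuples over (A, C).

Natural join on G: {(11, m, 40, 35), (11, r, 20, 35), (6, k, 27, 22), (6, p, 17, 22), (6, s, 25, 22)}
σ[F ≥ 19]: keep tuples satisfying F ≥ 19 → {(11, m, 40, 35), (11, r, 20, 35), (6, k, 27, 22), (6, s, 25, 22)}
Keep only column(s) C, F, A: {(k, 27, 22), (m, 40, 35), (r, 20, 35), (s, 25, 22)}
Taking the union: {(d, 31, 12), (k, 27, 22), (m, 40, 35), (q, 18, 36), (r, 18, 21), (r, 20, 35), (s, 25, 22), (s, 39, 31), (v, 21, 40)}
Keep only column(s) A, C: {(12, d), (21, r), (22, k), (22, s), (31, s), (35, m), (35, r), (36, q), (40, v)}

{(12, d), (21, r), (22, k), (22, s), (31, s), (35, m), (35, r), (36, q), (40, v)}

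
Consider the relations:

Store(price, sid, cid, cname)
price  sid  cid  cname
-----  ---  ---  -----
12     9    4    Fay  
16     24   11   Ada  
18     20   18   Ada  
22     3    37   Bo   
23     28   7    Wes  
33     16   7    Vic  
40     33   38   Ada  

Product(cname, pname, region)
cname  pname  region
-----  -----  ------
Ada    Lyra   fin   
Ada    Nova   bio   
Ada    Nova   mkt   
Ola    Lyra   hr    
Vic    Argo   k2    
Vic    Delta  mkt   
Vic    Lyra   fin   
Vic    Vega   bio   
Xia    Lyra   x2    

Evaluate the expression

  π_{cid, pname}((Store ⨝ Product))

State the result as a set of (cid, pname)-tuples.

Joining Store and Product on cname yields {(16, 24, 11, Ada, Lyra, fin), (16, 24, 11, Ada, Nova, bio), (16, 24, 11, Ada, Nova, mkt), (18, 20, 18, Ada, Lyra, fin), (18, 20, 18, Ada, Nova, bio), (18, 20, 18, Ada, Nova, mkt), (33, 16, 7, Vic, Argo, k2), (33, 16, 7, Vic, Delta, mkt), (33, 16, 7, Vic, Lyra, fin), (33, 16, 7, Vic, Vega, bio), (40, 33, 38, Ada, Lyra, fin), (40, 33, 38, Ada, Nova, bio), (40, 33, 38, Ada, Nova, mkt)}.
π_{cid, pname} gives {(11, Lyra), (11, Nova), (18, Lyra), (18, Nova), (38, Lyra), (38, Nova), (7, Argo), (7, Delta), (7, Lyra), (7, Vega)} (3 duplicate(s) eliminated).

{(11, Lyra), (11, Nova), (18, Lyra), (18, Nova), (38, Lyra), (38, Nova), (7, Argo), (7, Delta), (7, Lyra), (7, Vega)}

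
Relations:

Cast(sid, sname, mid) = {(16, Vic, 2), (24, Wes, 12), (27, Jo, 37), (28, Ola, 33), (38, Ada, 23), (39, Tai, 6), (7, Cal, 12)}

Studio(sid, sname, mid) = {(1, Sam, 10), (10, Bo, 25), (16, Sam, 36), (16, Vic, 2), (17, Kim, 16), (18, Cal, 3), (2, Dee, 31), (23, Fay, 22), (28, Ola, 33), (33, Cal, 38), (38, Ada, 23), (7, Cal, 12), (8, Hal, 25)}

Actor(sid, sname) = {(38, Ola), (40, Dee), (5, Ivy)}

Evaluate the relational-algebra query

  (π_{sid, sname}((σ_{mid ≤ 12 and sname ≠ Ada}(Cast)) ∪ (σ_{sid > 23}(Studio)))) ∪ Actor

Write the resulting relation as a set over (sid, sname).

{(16, Vic), (24, Wes), (28, Ola), (33, Cal), (38, Ada), (38, Ola), (39, Tai), (40, Dee), (5, Ivy), (7, Cal)}

Filtering on mid ≤ 12 and sname ≠ Ada leaves {(16, Vic, 2), (24, Wes, 12), (39, Tai, 6), (7, Cal, 12)}.
Filtering on sid > 23 leaves {(28, Ola, 33), (33, Cal, 38), (38, Ada, 23)}.
Set union of the two operands is {(16, Vic, 2), (24, Wes, 12), (28, Ola, 33), (33, Cal, 38), (38, Ada, 23), (39, Tai, 6), (7, Cal, 12)}.
Keep only column(s) sid, sname: {(16, Vic), (24, Wes), (28, Ola), (33, Cal), (38, Ada), (39, Tai), (7, Cal)}
Set union of the two operands is {(16, Vic), (24, Wes), (28, Ola), (33, Cal), (38, Ada), (38, Ola), (39, Tai), (40, Dee), (5, Ivy), (7, Cal)}.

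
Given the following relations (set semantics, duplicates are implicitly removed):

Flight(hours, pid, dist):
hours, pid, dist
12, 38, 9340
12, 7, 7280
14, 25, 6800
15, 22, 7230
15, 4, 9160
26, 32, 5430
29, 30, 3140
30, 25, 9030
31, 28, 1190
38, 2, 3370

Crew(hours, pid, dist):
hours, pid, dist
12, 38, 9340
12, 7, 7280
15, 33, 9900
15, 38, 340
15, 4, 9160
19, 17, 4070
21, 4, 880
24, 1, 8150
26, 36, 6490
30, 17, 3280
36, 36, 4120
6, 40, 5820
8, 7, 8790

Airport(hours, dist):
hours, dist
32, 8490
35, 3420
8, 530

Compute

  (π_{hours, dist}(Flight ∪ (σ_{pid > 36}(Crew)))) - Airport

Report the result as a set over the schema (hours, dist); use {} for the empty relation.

{(12, 7280), (12, 9340), (14, 6800), (15, 340), (15, 7230), (15, 9160), (26, 5430), (29, 3140), (30, 9030), (31, 1190), (38, 3370), (6, 5820)}

Apply σ_{pid > 36}; surviving tuples: {(12, 38, 9340), (15, 38, 340), (6, 40, 5820)}
Union: {(12, 38, 9340), (12, 7, 7280), (14, 25, 6800), (15, 22, 7230), (15, 4, 9160), (26, 32, 5430), (29, 30, 3140), (30, 25, 9030), (31, 28, 1190), (38, 2, 3370)} with {(12, 38, 9340), (15, 38, 340), (6, 40, 5820)} → {(12, 38, 9340), (12, 7, 7280), (14, 25, 6800), (15, 22, 7230), (15, 38, 340), (15, 4, 9160), (26, 32, 5430), (29, 30, 3140), (30, 25, 9030), (31, 28, 1190), (38, 2, 3370), (6, 40, 5820)}
π[hours, dist]: project onto (hours, dist) → {(12, 7280), (12, 9340), (14, 6800), (15, 340), (15, 7230), (15, 9160), (26, 5430), (29, 3140), (30, 9030), (31, 1190), (38, 3370), (6, 5820)}
Difference: {(12, 7280), (12, 9340), (14, 6800), (15, 340), (15, 7230), (15, 9160), (26, 5430), (29, 3140), (30, 9030), (31, 1190), (38, 3370), (6, 5820)} with {(32, 8490), (35, 3420), (8, 530)} → {(12, 7280), (12, 9340), (14, 6800), (15, 340), (15, 7230), (15, 9160), (26, 5430), (29, 3140), (30, 9030), (31, 1190), (38, 3370), (6, 5820)}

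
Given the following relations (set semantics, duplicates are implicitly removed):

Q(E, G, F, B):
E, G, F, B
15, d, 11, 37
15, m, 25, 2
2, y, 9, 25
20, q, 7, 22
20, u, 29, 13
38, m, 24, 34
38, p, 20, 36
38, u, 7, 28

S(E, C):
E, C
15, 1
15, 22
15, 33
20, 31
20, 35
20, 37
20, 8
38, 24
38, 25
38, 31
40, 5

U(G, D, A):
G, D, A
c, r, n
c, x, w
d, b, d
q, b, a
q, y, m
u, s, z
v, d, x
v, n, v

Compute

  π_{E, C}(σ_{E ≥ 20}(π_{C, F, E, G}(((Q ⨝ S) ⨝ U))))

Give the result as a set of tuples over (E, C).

Q ⋈ S (natural join on E): {(15, d, 11, 37, 1), (15, d, 11, 37, 22), (15, d, 11, 37, 33), (15, m, 25, 2, 1), (15, m, 25, 2, 22), (15, m, 25, 2, 33), (20, q, 7, 22, 31), (20, q, 7, 22, 35), (20, q, 7, 22, 37), (20, q, 7, 22, 8), (20, u, 29, 13, 31), (20, u, 29, 13, 35), (20, u, 29, 13, 37), (20, u, 29, 13, 8), (38, m, 24, 34, 24), (38, m, 24, 34, 25), (38, m, 24, 34, 31), (38, p, 20, 36, 24), (38, p, 20, 36, 25), (38, p, 20, 36, 31), (38, u, 7, 28, 24), (38, u, 7, 28, 25), (38, u, 7, 28, 31)}
(Q ⨝ S) ⋈ U (natural join on G): {(15, d, 11, 37, 1, b, d), (15, d, 11, 37, 22, b, d), (15, d, 11, 37, 33, b, d), (20, q, 7, 22, 31, b, a), (20, q, 7, 22, 31, y, m), (20, q, 7, 22, 35, b, a), (20, q, 7, 22, 35, y, m), (20, q, 7, 22, 37, b, a), (20, q, 7, 22, 37, y, m), (20, q, 7, 22, 8, b, a), (20, q, 7, 22, 8, y, m), (20, u, 29, 13, 31, s, z), (20, u, 29, 13, 35, s, z), (20, u, 29, 13, 37, s, z), (20, u, 29, 13, 8, s, z), (38, u, 7, 28, 24, s, z), (38, u, 7, 28, 25, s, z), (38, u, 7, 28, 31, s, z)}
Keep only column(s) C, F, E, G (4 duplicate(s) eliminated): {(1, 11, 15, d), (22, 11, 15, d), (24, 7, 38, u), (25, 7, 38, u), (31, 29, 20, u), (31, 7, 20, q), (31, 7, 38, u), (33, 11, 15, d), (35, 29, 20, u), (35, 7, 20, q), (37, 29, 20, u), (37, 7, 20, q), (8, 29, 20, u), (8, 7, 20, q)}
σ[E ≥ 20]: keep tuples satisfying E ≥ 20 → {(24, 7, 38, u), (25, 7, 38, u), (31, 29, 20, u), (31, 7, 20, q), (31, 7, 38, u), (35, 29, 20, u), (35, 7, 20, q), (37, 29, 20, u), (37, 7, 20, q), (8, 29, 20, u), (8, 7, 20, q)}
Keep only column(s) E, C (4 duplicate(s) eliminated): {(20, 31), (20, 35), (20, 37), (20, 8), (38, 24), (38, 25), (38, 31)}

{(20, 31), (20, 35), (20, 37), (20, 8), (38, 24), (38, 25), (38, 31)}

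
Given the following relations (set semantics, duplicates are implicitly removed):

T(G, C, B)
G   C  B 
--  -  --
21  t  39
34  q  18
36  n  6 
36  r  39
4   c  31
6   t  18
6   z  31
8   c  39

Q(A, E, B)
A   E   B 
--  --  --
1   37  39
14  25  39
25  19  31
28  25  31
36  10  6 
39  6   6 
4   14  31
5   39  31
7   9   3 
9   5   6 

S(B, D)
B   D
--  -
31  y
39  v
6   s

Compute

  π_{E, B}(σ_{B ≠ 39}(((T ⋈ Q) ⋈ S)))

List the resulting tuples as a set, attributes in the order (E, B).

Natural join on B: {(21, t, 39, 1, 37), (21, t, 39, 14, 25), (36, n, 6, 36, 10), (36, n, 6, 39, 6), (36, n, 6, 9, 5), (36, r, 39, 1, 37), (36, r, 39, 14, 25), (4, c, 31, 25, 19), (4, c, 31, 28, 25), (4, c, 31, 4, 14), (4, c, 31, 5, 39), (6, z, 31, 25, 19), (6, z, 31, 28, 25), (6, z, 31, 4, 14), (6, z, 31, 5, 39), (8, c, 39, 1, 37), (8, c, 39, 14, 25)}
Natural join on B: {(21, t, 39, 1, 37, v), (21, t, 39, 14, 25, v), (36, n, 6, 36, 10, s), (36, n, 6, 39, 6, s), (36, n, 6, 9, 5, s), (36, r, 39, 1, 37, v), (36, r, 39, 14, 25, v), (4, c, 31, 25, 19, y), (4, c, 31, 28, 25, y), (4, c, 31, 4, 14, y), (4, c, 31, 5, 39, y), (6, z, 31, 25, 19, y), (6, z, 31, 28, 25, y), (6, z, 31, 4, 14, y), (6, z, 31, 5, 39, y), (8, c, 39, 1, 37, v), (8, c, 39, 14, 25, v)}
Apply σ_{B ≠ 39}; surviving tuples: {(36, n, 6, 36, 10, s), (36, n, 6, 39, 6, s), (36, n, 6, 9, 5, s), (4, c, 31, 25, 19, y), (4, c, 31, 28, 25, y), (4, c, 31, 4, 14, y), (4, c, 31, 5, 39, y), (6, z, 31, 25, 19, y), (6, z, 31, 28, 25, y), (6, z, 31, 4, 14, y), (6, z, 31, 5, 39, y)}
π[E, B]: project onto (E, B) (4 duplicate(s) eliminated) → {(10, 6), (14, 31), (19, 31), (25, 31), (39, 31), (5, 6), (6, 6)}

{(10, 6), (14, 31), (19, 31), (25, 31), (39, 31), (5, 6), (6, 6)}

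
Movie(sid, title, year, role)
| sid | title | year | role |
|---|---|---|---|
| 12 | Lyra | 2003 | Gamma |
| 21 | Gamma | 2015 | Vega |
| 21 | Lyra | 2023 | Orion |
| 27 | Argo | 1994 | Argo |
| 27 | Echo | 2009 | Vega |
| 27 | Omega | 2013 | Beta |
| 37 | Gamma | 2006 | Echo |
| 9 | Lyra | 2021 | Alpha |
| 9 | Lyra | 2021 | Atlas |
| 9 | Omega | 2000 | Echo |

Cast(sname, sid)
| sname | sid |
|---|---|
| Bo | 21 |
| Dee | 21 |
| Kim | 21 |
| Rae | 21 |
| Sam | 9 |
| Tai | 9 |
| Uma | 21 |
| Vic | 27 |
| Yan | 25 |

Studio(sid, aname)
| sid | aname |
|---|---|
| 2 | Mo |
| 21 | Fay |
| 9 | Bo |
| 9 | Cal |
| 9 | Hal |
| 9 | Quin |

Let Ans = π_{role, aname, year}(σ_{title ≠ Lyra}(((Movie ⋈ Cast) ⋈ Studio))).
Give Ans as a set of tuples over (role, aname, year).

Natural join on sid: {(21, Gamma, 2015, Vega, Bo), (21, Gamma, 2015, Vega, Dee), (21, Gamma, 2015, Vega, Kim), (21, Gamma, 2015, Vega, Rae), (21, Gamma, 2015, Vega, Uma), (21, Lyra, 2023, Orion, Bo), (21, Lyra, 2023, Orion, Dee), (21, Lyra, 2023, Orion, Kim), (21, Lyra, 2023, Orion, Rae), (21, Lyra, 2023, Orion, Uma), (27, Argo, 1994, Argo, Vic), (27, Echo, 2009, Vega, Vic), (27, Omega, 2013, Beta, Vic), (9, Lyra, 2021, Alpha, Sam), (9, Lyra, 2021, Alpha, Tai), (9, Lyra, 2021, Atlas, Sam), (9, Lyra, 2021, Atlas, Tai), (9, Omega, 2000, Echo, Sam), (9, Omega, 2000, Echo, Tai)}
Natural join on sid: {(21, Gamma, 2015, Vega, Bo, Fay), (21, Gamma, 2015, Vega, Dee, Fay), (21, Gamma, 2015, Vega, Kim, Fay), (21, Gamma, 2015, Vega, Rae, Fay), (21, Gamma, 2015, Vega, Uma, Fay), (21, Lyra, 2023, Orion, Bo, Fay), (21, Lyra, 2023, Orion, Dee, Fay), (21, Lyra, 2023, Orion, Kim, Fay), (21, Lyra, 2023, Orion, Rae, Fay), (21, Lyra, 2023, Orion, Uma, Fay), (9, Lyra, 2021, Alpha, Sam, Bo), (9, Lyra, 2021, Alpha, Sam, Cal), (9, Lyra, 2021, Alpha, Sam, Hal), (9, Lyra, 2021, Alpha, Sam, Quin), (9, Lyra, 2021, Alpha, Tai, Bo), (9, Lyra, 2021, Alpha, Tai, Cal), (9, Lyra, 2021, Alpha, Tai, Hal), (9, Lyra, 2021, Alpha, Tai, Quin), (9, Lyra, 2021, Atlas, Sam, Bo), (9, Lyra, 2021, Atlas, Sam, Cal), (9, Lyra, 2021, Atlas, Sam, Hal), (9, Lyra, 2021, Atlas, Sam, Quin), (9, Lyra, 2021, Atlas, Tai, Bo), (9, Lyra, 2021, Atlas, Tai, Cal), (9, Lyra, 2021, Atlas, Tai, Hal), (9, Lyra, 2021, Atlas, Tai, Quin), (9, Omega, 2000, Echo, Sam, Bo), (9, Omega, 2000, Echo, Sam, Cal), (9, Omega, 2000, Echo, Sam, Hal), (9, Omega, 2000, Echo, Sam, Quin), (9, Omega, 2000, Echo, Tai, Bo), (9, Omega, 2000, Echo, Tai, Cal), (9, Omega, 2000, Echo, Tai, Hal), (9, Omega, 2000, Echo, Tai, Quin)}
Apply σ_{title ≠ Lyra}; surviving tuples: {(21, Gamma, 2015, Vega, Bo, Fay), (21, Gamma, 2015, Vega, Dee, Fay), (21, Gamma, 2015, Vega, Kim, Fay), (21, Gamma, 2015, Vega, Rae, Fay), (21, Gamma, 2015, Vega, Uma, Fay), (9, Omega, 2000, Echo, Sam, Bo), (9, Omega, 2000, Echo, Sam, Cal), (9, Omega, 2000, Echo, Sam, Hal), (9, Omega, 2000, Echo, Sam, Quin), (9, Omega, 2000, Echo, Tai, Bo), (9, Omega, 2000, Echo, Tai, Cal), (9, Omega, 2000, Echo, Tai, Hal), (9, Omega, 2000, Echo, Tai, Quin)}
Keep only column(s) role, aname, year (8 duplicate(s) eliminated): {(Echo, Bo, 2000), (Echo, Cal, 2000), (Echo, Hal, 2000), (Echo, Quin, 2000), (Vega, Fay, 2015)}

{(Echo, Bo, 2000), (Echo, Cal, 2000), (Echo, Hal, 2000), (Echo, Quin, 2000), (Vega, Fay, 2015)}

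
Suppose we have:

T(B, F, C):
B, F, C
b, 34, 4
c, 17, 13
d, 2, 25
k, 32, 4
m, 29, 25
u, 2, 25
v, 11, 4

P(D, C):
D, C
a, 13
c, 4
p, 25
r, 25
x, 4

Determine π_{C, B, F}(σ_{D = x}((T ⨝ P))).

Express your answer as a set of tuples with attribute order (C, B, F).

{(4, b, 34), (4, k, 32), (4, v, 11)}

T ⋈ P (natural join on C): {(b, 34, 4, c), (b, 34, 4, x), (c, 17, 13, a), (d, 2, 25, p), (d, 2, 25, r), (k, 32, 4, c), (k, 32, 4, x), (m, 29, 25, p), (m, 29, 25, r), (u, 2, 25, p), (u, 2, 25, r), (v, 11, 4, c), (v, 11, 4, x)}
Apply σ_{D = x}; surviving tuples: {(b, 34, 4, x), (k, 32, 4, x), (v, 11, 4, x)}
π[C, B, F]: project onto (C, B, F) → {(4, b, 34), (4, k, 32), (4, v, 11)}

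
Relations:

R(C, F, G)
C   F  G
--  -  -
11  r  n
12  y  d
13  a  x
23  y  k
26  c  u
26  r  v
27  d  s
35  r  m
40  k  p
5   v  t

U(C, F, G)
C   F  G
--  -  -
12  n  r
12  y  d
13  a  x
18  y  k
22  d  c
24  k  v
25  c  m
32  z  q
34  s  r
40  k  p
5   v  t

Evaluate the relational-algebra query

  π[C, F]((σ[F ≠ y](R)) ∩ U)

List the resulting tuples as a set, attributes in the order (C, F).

{(13, a), (40, k), (5, v)}

σ[F ≠ y]: keep tuples satisfying F ≠ y → {(11, r, n), (13, a, x), (26, c, u), (26, r, v), (27, d, s), (35, r, m), (40, k, p), (5, v, t)}
Set intersection of the two operands is {(13, a, x), (40, k, p), (5, v, t)}.
Projecting to C, F: {(13, a), (40, k), (5, v)}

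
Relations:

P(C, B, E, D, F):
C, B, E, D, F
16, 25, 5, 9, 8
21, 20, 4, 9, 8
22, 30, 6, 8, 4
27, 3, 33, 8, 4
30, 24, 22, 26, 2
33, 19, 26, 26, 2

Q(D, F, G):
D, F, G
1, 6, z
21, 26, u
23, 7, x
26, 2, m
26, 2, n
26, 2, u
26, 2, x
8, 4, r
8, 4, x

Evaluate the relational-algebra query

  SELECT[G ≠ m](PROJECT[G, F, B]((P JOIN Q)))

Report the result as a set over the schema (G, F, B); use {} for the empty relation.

{(n, 2, 19), (n, 2, 24), (r, 4, 3), (r, 4, 30), (u, 2, 19), (u, 2, 24), (x, 2, 19), (x, 2, 24), (x, 4, 3), (x, 4, 30)}

Joining P and Q on D, F yields {(22, 30, 6, 8, 4, r), (22, 30, 6, 8, 4, x), (27, 3, 33, 8, 4, r), (27, 3, 33, 8, 4, x), (30, 24, 22, 26, 2, m), (30, 24, 22, 26, 2, n), (30, 24, 22, 26, 2, u), (30, 24, 22, 26, 2, x), (33, 19, 26, 26, 2, m), (33, 19, 26, 26, 2, n), (33, 19, 26, 26, 2, u), (33, 19, 26, 26, 2, x)}.
π[G, F, B]: project onto (G, F, B) → {(m, 2, 19), (m, 2, 24), (n, 2, 19), (n, 2, 24), (r, 4, 3), (r, 4, 30), (u, 2, 19), (u, 2, 24), (x, 2, 19), (x, 2, 24), (x, 4, 3), (x, 4, 30)}
Filtering on G ≠ m leaves {(n, 2, 19), (n, 2, 24), (r, 4, 3), (r, 4, 30), (u, 2, 19), (u, 2, 24), (x, 2, 19), (x, 2, 24), (x, 4, 3), (x, 4, 30)}.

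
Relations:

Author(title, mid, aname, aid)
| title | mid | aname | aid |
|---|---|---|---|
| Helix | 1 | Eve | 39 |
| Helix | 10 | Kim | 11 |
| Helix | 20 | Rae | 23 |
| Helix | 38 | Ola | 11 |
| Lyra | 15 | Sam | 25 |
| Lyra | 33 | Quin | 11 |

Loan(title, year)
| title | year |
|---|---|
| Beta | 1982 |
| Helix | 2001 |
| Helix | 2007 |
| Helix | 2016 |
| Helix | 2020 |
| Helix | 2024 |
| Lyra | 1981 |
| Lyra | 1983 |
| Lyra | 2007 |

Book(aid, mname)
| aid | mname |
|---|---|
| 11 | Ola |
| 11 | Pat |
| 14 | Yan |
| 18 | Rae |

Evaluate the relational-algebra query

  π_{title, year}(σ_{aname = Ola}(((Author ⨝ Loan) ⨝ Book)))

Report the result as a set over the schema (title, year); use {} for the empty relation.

Joining Author and Loan on title yields {(Helix, 1, Eve, 39, 2001), (Helix, 1, Eve, 39, 2007), (Helix, 1, Eve, 39, 2016), (Helix, 1, Eve, 39, 2020), (Helix, 1, Eve, 39, 2024), (Helix, 10, Kim, 11, 2001), (Helix, 10, Kim, 11, 2007), (Helix, 10, Kim, 11, 2016), (Helix, 10, Kim, 11, 2020), (Helix, 10, Kim, 11, 2024), (Helix, 20, Rae, 23, 2001), (Helix, 20, Rae, 23, 2007), (Helix, 20, Rae, 23, 2016), (Helix, 20, Rae, 23, 2020), (Helix, 20, Rae, 23, 2024), (Helix, 38, Ola, 11, 2001), (Helix, 38, Ola, 11, 2007), (Helix, 38, Ola, 11, 2016), (Helix, 38, Ola, 11, 2020), (Helix, 38, Ola, 11, 2024), (Lyra, 15, Sam, 25, 1981), (Lyra, 15, Sam, 25, 1983), (Lyra, 15, Sam, 25, 2007), (Lyra, 33, Quin, 11, 1981), (Lyra, 33, Quin, 11, 1983), (Lyra, 33, Quin, 11, 2007)}.
Joining (Author ⨝ Loan) and Book on aid yields {(Helix, 10, Kim, 11, 2001, Ola), (Helix, 10, Kim, 11, 2001, Pat), (Helix, 10, Kim, 11, 2007, Ola), (Helix, 10, Kim, 11, 2007, Pat), (Helix, 10, Kim, 11, 2016, Ola), (Helix, 10, Kim, 11, 2016, Pat), (Helix, 10, Kim, 11, 2020, Ola), (Helix, 10, Kim, 11, 2020, Pat), (Helix, 10, Kim, 11, 2024, Ola), (Helix, 10, Kim, 11, 2024, Pat), (Helix, 38, Ola, 11, 2001, Ola), (Helix, 38, Ola, 11, 2001, Pat), (Helix, 38, Ola, 11, 2007, Ola), (Helix, 38, Ola, 11, 2007, Pat), (Helix, 38, Ola, 11, 2016, Ola), (Helix, 38, Ola, 11, 2016, Pat), (Helix, 38, Ola, 11, 2020, Ola), (Helix, 38, Ola, 11, 2020, Pat), (Helix, 38, Ola, 11, 2024, Ola), (Helix, 38, Ola, 11, 2024, Pat), (Lyra, 33, Quin, 11, 1981, Ola), (Lyra, 33, Quin, 11, 1981, Pat), (Lyra, 33, Quin, 11, 1983, Ola), (Lyra, 33, Quin, 11, 1983, Pat), (Lyra, 33, Quin, 11, 2007, Ola), (Lyra, 33, Quin, 11, 2007, Pat)}.
Apply σ_{aname = Ola}; surviving tuples: {(Helix, 38, Ola, 11, 2001, Ola), (Helix, 38, Ola, 11, 2001, Pat), (Helix, 38, Ola, 11, 2007, Ola), (Helix, 38, Ola, 11, 2007, Pat), (Helix, 38, Ola, 11, 2016, Ola), (Helix, 38, Ola, 11, 2016, Pat), (Helix, 38, Ola, 11, 2020, Ola), (Helix, 38, Ola, 11, 2020, Pat), (Helix, 38, Ola, 11, 2024, Ola), (Helix, 38, Ola, 11, 2024, Pat)}
Keep only column(s) title, year (5 duplicate(s) eliminated): {(Helix, 2001), (Helix, 2007), (Helix, 2016), (Helix, 2020), (Helix, 2024)}

{(Helix, 2001), (Helix, 2007), (Helix, 2016), (Helix, 2020), (Helix, 2024)}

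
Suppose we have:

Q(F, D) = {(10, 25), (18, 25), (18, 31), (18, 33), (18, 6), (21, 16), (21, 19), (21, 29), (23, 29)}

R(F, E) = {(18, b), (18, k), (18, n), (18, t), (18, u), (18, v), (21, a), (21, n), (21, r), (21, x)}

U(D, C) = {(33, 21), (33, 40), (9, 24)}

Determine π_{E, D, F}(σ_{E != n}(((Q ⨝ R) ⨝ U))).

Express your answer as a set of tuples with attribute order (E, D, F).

Natural join on F: {(18, 25, b), (18, 25, k), (18, 25, n), (18, 25, t), (18, 25, u), (18, 25, v), (18, 31, b), (18, 31, k), (18, 31, n), (18, 31, t), (18, 31, u), (18, 31, v), (18, 33, b), (18, 33, k), (18, 33, n), (18, 33, t), (18, 33, u), (18, 33, v), (18, 6, b), (18, 6, k), (18, 6, n), (18, 6, t), (18, 6, u), (18, 6, v), (21, 16, a), (21, 16, n), (21, 16, r), (21, 16, x), (21, 19, a), (21, 19, n), (21, 19, r), (21, 19, x), (21, 29, a), (21, 29, n), (21, 29, r), (21, 29, x)}
Natural join on D: {(18, 33, b, 21), (18, 33, b, 40), (18, 33, k, 21), (18, 33, k, 40), (18, 33, n, 21), (18, 33, n, 40), (18, 33, t, 21), (18, 33, t, 40), (18, 33, u, 21), (18, 33, u, 40), (18, 33, v, 21), (18, 33, v, 40)}
Filtering on E != n leaves {(18, 33, b, 21), (18, 33, b, 40), (18, 33, k, 21), (18, 33, k, 40), (18, 33, t, 21), (18, 33, t, 40), (18, 33, u, 21), (18, 33, u, 40), (18, 33, v, 21), (18, 33, v, 40)}.
π[E, D, F]: project onto (E, D, F) (5 duplicate(s) eliminated) → {(b, 33, 18), (k, 33, 18), (t, 33, 18), (u, 33, 18), (v, 33, 18)}

{(b, 33, 18), (k, 33, 18), (t, 33, 18), (u, 33, 18), (v, 33, 18)}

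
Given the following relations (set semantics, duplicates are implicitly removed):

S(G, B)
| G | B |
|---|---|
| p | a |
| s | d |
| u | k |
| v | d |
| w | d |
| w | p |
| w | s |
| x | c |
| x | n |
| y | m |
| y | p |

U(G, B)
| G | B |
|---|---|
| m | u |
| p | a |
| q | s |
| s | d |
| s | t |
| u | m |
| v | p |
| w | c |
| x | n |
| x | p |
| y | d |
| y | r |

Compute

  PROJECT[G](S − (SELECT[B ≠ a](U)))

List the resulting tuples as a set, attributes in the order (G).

{p, u, v, w, x, y}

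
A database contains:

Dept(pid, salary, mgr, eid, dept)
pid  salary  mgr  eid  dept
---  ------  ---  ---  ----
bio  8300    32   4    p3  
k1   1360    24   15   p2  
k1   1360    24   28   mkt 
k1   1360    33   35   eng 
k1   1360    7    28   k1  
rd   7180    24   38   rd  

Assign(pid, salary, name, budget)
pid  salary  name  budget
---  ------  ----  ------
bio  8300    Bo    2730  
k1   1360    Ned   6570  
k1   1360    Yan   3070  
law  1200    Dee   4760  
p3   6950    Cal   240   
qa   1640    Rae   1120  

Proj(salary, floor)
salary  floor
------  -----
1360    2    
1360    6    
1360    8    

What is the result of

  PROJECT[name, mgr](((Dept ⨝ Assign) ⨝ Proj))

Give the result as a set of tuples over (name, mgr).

{(Ned, 24), (Ned, 33), (Ned, 7), (Yan, 24), (Yan, 33), (Yan, 7)}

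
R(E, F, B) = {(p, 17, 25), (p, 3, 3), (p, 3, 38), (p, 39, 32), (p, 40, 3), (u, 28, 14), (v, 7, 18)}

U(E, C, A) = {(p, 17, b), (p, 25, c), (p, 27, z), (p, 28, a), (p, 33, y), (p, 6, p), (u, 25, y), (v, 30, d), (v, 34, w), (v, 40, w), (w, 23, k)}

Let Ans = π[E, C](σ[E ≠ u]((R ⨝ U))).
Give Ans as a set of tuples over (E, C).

R ⋈ U (natural join on E): {(p, 17, 25, 17, b), (p, 17, 25, 25, c), (p, 17, 25, 27, z), (p, 17, 25, 28, a), (p, 17, 25, 33, y), (p, 17, 25, 6, p), (p, 3, 3, 17, b), (p, 3, 3, 25, c), (p, 3, 3, 27, z), (p, 3, 3, 28, a), (p, 3, 3, 33, y), (p, 3, 3, 6, p), (p, 3, 38, 17, b), (p, 3, 38, 25, c), (p, 3, 38, 27, z), (p, 3, 38, 28, a), (p, 3, 38, 33, y), (p, 3, 38, 6, p), (p, 39, 32, 17, b), (p, 39, 32, 25, c), (p, 39, 32, 27, z), (p, 39, 32, 28, a), (p, 39, 32, 33, y), (p, 39, 32, 6, p), (p, 40, 3, 17, b), (p, 40, 3, 25, c), (p, 40, 3, 27, z), (p, 40, 3, 28, a), (p, 40, 3, 33, y), (p, 40, 3, 6, p), (u, 28, 14, 25, y), (v, 7, 18, 30, d), (v, 7, 18, 34, w), (v, 7, 18, 40, w)}
Apply σ_{E ≠ u}; surviving tuples: {(p, 17, 25, 17, b), (p, 17, 25, 25, c), (p, 17, 25, 27, z), (p, 17, 25, 28, a), (p, 17, 25, 33, y), (p, 17, 25, 6, p), (p, 3, 3, 17, b), (p, 3, 3, 25, c), (p, 3, 3, 27, z), (p, 3, 3, 28, a), (p, 3, 3, 33, y), (p, 3, 3, 6, p), (p, 3, 38, 17, b), (p, 3, 38, 25, c), (p, 3, 38, 27, z), (p, 3, 38, 28, a), (p, 3, 38, 33, y), (p, 3, 38, 6, p), (p, 39, 32, 17, b), (p, 39, 32, 25, c), (p, 39, 32, 27, z), (p, 39, 32, 28, a), (p, 39, 32, 33, y), (p, 39, 32, 6, p), (p, 40, 3, 17, b), (p, 40, 3, 25, c), (p, 40, 3, 27, z), (p, 40, 3, 28, a), (p, 40, 3, 33, y), (p, 40, 3, 6, p), (v, 7, 18, 30, d), (v, 7, 18, 34, w), (v, 7, 18, 40, w)}
π_{E, C} gives {(p, 17), (p, 25), (p, 27), (p, 28), (p, 33), (p, 6), (v, 30), (v, 34), (v, 40)} (24 duplicate(s) eliminated).

{(p, 17), (p, 25), (p, 27), (p, 28), (p, 33), (p, 6), (v, 30), (v, 34), (v, 40)}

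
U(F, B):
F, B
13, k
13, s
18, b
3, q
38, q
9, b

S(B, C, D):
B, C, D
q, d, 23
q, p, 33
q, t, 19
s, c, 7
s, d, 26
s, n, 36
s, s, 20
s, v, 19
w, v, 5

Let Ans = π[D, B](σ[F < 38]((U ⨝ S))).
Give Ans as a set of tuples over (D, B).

Joining U and S on B yields {(13, s, c, 7), (13, s, d, 26), (13, s, n, 36), (13, s, s, 20), (13, s, v, 19), (3, q, d, 23), (3, q, p, 33), (3, q, t, 19), (38, q, d, 23), (38, q, p, 33), (38, q, t, 19)}.
Apply σ_{F < 38}; surviving tuples: {(13, s, c, 7), (13, s, d, 26), (13, s, n, 36), (13, s, s, 20), (13, s, v, 19), (3, q, d, 23), (3, q, p, 33), (3, q, t, 19)}
π_{D, B} gives {(19, q), (19, s), (20, s), (23, q), (26, s), (33, q), (36, s), (7, s)}.

{(19, q), (19, s), (20, s), (23, q), (26, s), (33, q), (36, s), (7, s)}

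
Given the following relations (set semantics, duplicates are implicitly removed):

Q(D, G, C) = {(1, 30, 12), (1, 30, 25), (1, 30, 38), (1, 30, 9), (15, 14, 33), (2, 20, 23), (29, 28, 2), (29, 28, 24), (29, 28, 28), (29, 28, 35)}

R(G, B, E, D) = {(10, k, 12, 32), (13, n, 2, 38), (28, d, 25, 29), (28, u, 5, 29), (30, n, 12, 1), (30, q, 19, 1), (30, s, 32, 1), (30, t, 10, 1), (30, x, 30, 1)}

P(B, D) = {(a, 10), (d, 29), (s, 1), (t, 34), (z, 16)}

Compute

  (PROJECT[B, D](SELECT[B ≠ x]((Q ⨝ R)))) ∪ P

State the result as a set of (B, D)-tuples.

{(a, 10), (d, 29), (n, 1), (q, 1), (s, 1), (t, 1), (t, 34), (u, 29), (z, 16)}

Q ⋈ R (natural join on D, G): {(1, 30, 12, n, 12), (1, 30, 12, q, 19), (1, 30, 12, s, 32), (1, 30, 12, t, 10), (1, 30, 12, x, 30), (1, 30, 25, n, 12), (1, 30, 25, q, 19), (1, 30, 25, s, 32), (1, 30, 25, t, 10), (1, 30, 25, x, 30), (1, 30, 38, n, 12), (1, 30, 38, q, 19), (1, 30, 38, s, 32), (1, 30, 38, t, 10), (1, 30, 38, x, 30), (1, 30, 9, n, 12), (1, 30, 9, q, 19), (1, 30, 9, s, 32), (1, 30, 9, t, 10), (1, 30, 9, x, 30), (29, 28, 2, d, 25), (29, 28, 2, u, 5), (29, 28, 24, d, 25), (29, 28, 24, u, 5), (29, 28, 28, d, 25), (29, 28, 28, u, 5), (29, 28, 35, d, 25), (29, 28, 35, u, 5)}
Selection B ≠ x: {(1, 30, 12, n, 12), (1, 30, 12, q, 19), (1, 30, 12, s, 32), (1, 30, 12, t, 10), (1, 30, 25, n, 12), (1, 30, 25, q, 19), (1, 30, 25, s, 32), (1, 30, 25, t, 10), (1, 30, 38, n, 12), (1, 30, 38, q, 19), (1, 30, 38, s, 32), (1, 30, 38, t, 10), (1, 30, 9, n, 12), (1, 30, 9, q, 19), (1, 30, 9, s, 32), (1, 30, 9, t, 10), (29, 28, 2, d, 25), (29, 28, 2, u, 5), (29, 28, 24, d, 25), (29, 28, 24, u, 5), (29, 28, 28, d, 25), (29, 28, 28, u, 5), (29, 28, 35, d, 25), (29, 28, 35, u, 5)}
π[B, D]: project onto (B, D) (18 duplicate(s) eliminated) → {(d, 29), (n, 1), (q, 1), (s, 1), (t, 1), (u, 29)}
Union: {(d, 29), (n, 1), (q, 1), (s, 1), (t, 1), (u, 29)} with {(a, 10), (d, 29), (s, 1), (t, 34), (z, 16)} → {(a, 10), (d, 29), (n, 1), (q, 1), (s, 1), (t, 1), (t, 34), (u, 29), (z, 16)}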